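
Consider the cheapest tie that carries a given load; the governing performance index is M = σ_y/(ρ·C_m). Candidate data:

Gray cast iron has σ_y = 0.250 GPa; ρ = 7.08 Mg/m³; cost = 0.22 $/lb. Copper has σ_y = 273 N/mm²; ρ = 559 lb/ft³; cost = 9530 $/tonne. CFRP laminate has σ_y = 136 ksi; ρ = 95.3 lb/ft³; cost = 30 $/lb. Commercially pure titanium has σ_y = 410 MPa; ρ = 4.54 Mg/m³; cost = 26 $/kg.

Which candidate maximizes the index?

Convert each candidate to consistent units, then evaluate M:
  gray cast iron: σ_y = 250.0 MPa, ρ = 7080 kg/m³, cost = 0.4850 $/kg
  copper: σ_y = 273.0 MPa, ρ = 8954 kg/m³, cost = 9.530 $/kg
  CFRP laminate: σ_y = 937.7 MPa, ρ = 1527 kg/m³, cost = 66.14 $/kg
  commercially pure titanium: σ_y = 410.0 MPa, ρ = 4540 kg/m³, cost = 26.00 $/kg
  gray cast iron: M = 72.8 kN·m per $
  CFRP laminate: M = 9.29 kN·m per $
  commercially pure titanium: M = 3.47 kN·m per $
  copper: M = 3.20 kN·m per $
Gray cast iron has the largest M.

gray cast iron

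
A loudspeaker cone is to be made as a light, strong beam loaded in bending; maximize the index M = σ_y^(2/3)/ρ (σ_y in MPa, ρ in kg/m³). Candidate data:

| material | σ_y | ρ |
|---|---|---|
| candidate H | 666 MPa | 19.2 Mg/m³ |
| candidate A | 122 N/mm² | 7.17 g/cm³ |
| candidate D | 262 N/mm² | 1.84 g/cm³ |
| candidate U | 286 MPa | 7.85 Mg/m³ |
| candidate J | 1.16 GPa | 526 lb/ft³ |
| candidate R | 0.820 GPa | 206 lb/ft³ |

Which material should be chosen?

candidate R

Putting every candidate on a common basis:
  candidate H: σ_y = 666.0 MPa, ρ = 19200 kg/m³
  candidate A: σ_y = 122.0 MPa, ρ = 7170 kg/m³
  candidate D: σ_y = 262.0 MPa, ρ = 1840 kg/m³
  candidate U: σ_y = 286.0 MPa, ρ = 7850 kg/m³
  candidate J: σ_y = 1160 MPa, ρ = 8426 kg/m³
  candidate R: σ_y = 820.0 MPa, ρ = 3300 kg/m³
  candidate R: M = 26.5×10⁻³
  candidate D: M = 22.3×10⁻³
  candidate J: M = 13.1×10⁻³
  candidate U: M = 5.53×10⁻³
  candidate H: M = 3.97×10⁻³
  candidate A: M = 3.43×10⁻³
Highest index: candidate R.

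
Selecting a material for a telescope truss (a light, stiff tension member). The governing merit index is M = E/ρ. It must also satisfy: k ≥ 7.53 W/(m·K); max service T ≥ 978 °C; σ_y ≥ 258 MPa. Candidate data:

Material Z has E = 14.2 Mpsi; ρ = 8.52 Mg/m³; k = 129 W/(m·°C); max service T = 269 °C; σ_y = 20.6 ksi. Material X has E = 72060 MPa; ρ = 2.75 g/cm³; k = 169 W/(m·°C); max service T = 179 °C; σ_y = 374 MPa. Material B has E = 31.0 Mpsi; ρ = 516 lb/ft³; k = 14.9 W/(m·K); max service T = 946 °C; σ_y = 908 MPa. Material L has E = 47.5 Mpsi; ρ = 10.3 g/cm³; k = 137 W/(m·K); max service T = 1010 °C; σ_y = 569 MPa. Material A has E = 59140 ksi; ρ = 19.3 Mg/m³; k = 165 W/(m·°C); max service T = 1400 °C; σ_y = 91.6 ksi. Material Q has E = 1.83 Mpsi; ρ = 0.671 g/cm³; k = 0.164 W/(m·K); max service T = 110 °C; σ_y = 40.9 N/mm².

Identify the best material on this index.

material L

Screen on constraints: k ≥ 7.53 W/(m·K); max service T ≥ 978 °C; σ_y ≥ 258 MPa. Survivors: material L, material A.
Normalizing units and computing the index:
  material L: E = 327.5 GPa, ρ = 10300 kg/m³
  material A: E = 407.8 GPa, ρ = 19300 kg/m³
  material L: M = 31.8 MN·m/kg
  material A: M = 21.1 MN·m/kg
Highest index: material L.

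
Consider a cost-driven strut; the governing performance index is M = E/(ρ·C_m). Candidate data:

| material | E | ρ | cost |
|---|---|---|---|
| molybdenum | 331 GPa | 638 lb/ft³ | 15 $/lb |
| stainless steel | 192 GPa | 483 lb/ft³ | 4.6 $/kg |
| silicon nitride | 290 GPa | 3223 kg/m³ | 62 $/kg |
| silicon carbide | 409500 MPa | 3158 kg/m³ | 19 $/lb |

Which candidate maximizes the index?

After converting to SI:
  molybdenum: E = 331.0 GPa, ρ = 10220 kg/m³, cost = 33.07 $/kg
  stainless steel: E = 192.0 GPa, ρ = 7737 kg/m³, cost = 4.600 $/kg
  silicon nitride: E = 290.0 GPa, ρ = 3223 kg/m³, cost = 62.00 $/kg
  silicon carbide: E = 409.5 GPa, ρ = 3158 kg/m³, cost = 41.89 $/kg
  stainless steel: M = 5.39 MN·m per $
  silicon carbide: M = 3.10 MN·m per $
  silicon nitride: M = 1.45 MN·m per $
  molybdenum: M = 0.979 MN·m per $
The maximum is for stainless steel.

stainless steel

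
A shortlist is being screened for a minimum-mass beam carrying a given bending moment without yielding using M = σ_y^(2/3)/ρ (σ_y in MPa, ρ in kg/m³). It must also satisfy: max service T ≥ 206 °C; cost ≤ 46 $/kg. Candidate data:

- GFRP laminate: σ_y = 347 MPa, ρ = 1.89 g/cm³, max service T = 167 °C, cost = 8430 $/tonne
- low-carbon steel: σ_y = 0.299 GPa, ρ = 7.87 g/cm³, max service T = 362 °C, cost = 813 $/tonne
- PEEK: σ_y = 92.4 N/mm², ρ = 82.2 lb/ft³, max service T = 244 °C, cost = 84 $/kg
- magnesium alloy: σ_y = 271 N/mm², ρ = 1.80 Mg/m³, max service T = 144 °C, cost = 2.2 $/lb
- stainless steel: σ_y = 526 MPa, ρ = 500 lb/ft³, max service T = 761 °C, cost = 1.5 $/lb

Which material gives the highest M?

stainless steel

Screen on constraints: max service T ≥ 206 °C; cost ≤ 46 $/kg. Survivors: low-carbon steel, stainless steel.
Convert each candidate to consistent units, then evaluate M:
  low-carbon steel: σ_y = 299.0 MPa, ρ = 7870 kg/m³
  stainless steel: σ_y = 526.0 MPa, ρ = 8009 kg/m³
  stainless steel: M = 8.14×10⁻³
  low-carbon steel: M = 5.68×10⁻³
Stainless steel ranks first.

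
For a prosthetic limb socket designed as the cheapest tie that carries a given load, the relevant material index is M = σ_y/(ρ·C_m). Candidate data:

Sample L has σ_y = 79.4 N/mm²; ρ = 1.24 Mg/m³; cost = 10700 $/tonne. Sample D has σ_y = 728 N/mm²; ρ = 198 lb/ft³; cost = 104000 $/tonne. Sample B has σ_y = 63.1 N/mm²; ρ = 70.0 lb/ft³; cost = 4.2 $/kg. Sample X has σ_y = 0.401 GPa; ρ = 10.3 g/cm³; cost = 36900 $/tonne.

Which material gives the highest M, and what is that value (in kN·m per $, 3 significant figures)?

After converting to SI:
  sample L: σ_y = 79.40 MPa, ρ = 1240 kg/m³, cost = 10.70 $/kg
  sample D: σ_y = 728.0 MPa, ρ = 3172 kg/m³, cost = 104.0 $/kg
  sample B: σ_y = 63.10 MPa, ρ = 1121 kg/m³, cost = 4.200 $/kg
  sample X: σ_y = 401.0 MPa, ρ = 10300 kg/m³, cost = 36.90 $/kg
  sample B: M = 13.4 kN·m per $
  sample L: M = 5.98 kN·m per $
  sample D: M = 2.21 kN·m per $
  sample X: M = 1.06 kN·m per $
Sample B has the largest M.

sample B, M = 13.4 kN·m per $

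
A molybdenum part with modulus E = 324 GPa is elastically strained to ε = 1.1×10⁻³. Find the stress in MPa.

356 MPa

σ = E·ε = 324000 MPa × 1.1×10⁻³ = 356 MPa.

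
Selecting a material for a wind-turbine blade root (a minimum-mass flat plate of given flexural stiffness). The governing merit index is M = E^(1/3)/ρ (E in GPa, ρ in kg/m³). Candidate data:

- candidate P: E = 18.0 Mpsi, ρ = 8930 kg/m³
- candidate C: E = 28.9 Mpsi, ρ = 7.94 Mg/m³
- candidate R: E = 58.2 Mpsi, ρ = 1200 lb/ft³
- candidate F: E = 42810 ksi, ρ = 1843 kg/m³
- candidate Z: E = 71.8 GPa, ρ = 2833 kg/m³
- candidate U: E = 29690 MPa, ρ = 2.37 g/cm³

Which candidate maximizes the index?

After converting to SI:
  candidate P: E = 124.1 GPa, ρ = 8930 kg/m³
  candidate C: E = 199.3 GPa, ρ = 7940 kg/m³
  candidate R: E = 401.3 GPa, ρ = 19220 kg/m³
  candidate F: E = 295.2 GPa, ρ = 1843 kg/m³
  candidate Z: E = 71.80 GPa, ρ = 2833 kg/m³
  candidate U: E = 29.69 GPa, ρ = 2370 kg/m³
  candidate F: M = 3.61×10⁻³
  candidate Z: M = 1.47×10⁻³
  candidate U: M = 1.31×10⁻³
  candidate C: M = 0.736×10⁻³
  candidate P: M = 0.559×10⁻³
  candidate R: M = 0.384×10⁻³
Candidate F has the largest M.

candidate F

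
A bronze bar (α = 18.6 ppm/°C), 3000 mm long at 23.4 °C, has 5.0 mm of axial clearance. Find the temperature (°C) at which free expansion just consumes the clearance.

113 °C

α·L₀·ΔT = 5.0 mm ⇒ ΔT = 5.0 / (18.6×10⁻⁶ × 3000.0) = 89.61 K.
T = 23.4 + 89.61 = 113.0 °C.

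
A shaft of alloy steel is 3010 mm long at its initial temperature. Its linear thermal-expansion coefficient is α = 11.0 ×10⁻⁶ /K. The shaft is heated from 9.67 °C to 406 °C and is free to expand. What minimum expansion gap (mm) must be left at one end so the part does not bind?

ΔT = 406 − 9.67 = 396.3 K.
ΔL = α·L₀·ΔT = 11.0×10⁻⁶ × 3010 mm × 396.3 K = 13.1 mm.

13.1 mm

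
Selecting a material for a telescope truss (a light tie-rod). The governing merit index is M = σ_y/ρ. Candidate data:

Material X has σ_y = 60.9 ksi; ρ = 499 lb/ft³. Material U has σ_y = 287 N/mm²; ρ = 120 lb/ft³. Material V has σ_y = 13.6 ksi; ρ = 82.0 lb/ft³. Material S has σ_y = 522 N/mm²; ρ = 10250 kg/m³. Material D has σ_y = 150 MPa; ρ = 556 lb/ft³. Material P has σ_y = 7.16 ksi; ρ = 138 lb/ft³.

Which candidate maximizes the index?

Normalizing units and computing the index:
  material X: σ_y = 419.9 MPa, ρ = 7993 kg/m³
  material U: σ_y = 287.0 MPa, ρ = 1922 kg/m³
  material V: σ_y = 93.77 MPa, ρ = 1314 kg/m³
  material S: σ_y = 522.0 MPa, ρ = 10250 kg/m³
  material D: σ_y = 150.0 MPa, ρ = 8906 kg/m³
  material P: σ_y = 49.37 MPa, ρ = 2211 kg/m³
  material U: M = 149 kN·m/kg
  material V: M = 71.4 kN·m/kg
  material X: M = 52.5 kN·m/kg
  material S: M = 50.9 kN·m/kg
  material P: M = 22.3 kN·m/kg
  material D: M = 16.8 kN·m/kg
Material U has the largest M.

material U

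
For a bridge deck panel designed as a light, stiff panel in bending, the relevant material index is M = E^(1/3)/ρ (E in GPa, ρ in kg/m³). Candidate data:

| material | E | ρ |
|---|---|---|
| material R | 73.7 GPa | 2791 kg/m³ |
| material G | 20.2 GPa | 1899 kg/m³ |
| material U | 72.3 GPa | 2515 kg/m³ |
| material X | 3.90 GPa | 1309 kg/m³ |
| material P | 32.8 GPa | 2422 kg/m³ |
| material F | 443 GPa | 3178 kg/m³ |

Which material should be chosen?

material F

Per-candidate index values:
  material F: M = 2.40×10⁻³
  material U: M = 1.66×10⁻³
  material R: M = 1.50×10⁻³
  material G: M = 1.43×10⁻³
  material P: M = 1.32×10⁻³
  material X: M = 1.20×10⁻³
Material F ranks first.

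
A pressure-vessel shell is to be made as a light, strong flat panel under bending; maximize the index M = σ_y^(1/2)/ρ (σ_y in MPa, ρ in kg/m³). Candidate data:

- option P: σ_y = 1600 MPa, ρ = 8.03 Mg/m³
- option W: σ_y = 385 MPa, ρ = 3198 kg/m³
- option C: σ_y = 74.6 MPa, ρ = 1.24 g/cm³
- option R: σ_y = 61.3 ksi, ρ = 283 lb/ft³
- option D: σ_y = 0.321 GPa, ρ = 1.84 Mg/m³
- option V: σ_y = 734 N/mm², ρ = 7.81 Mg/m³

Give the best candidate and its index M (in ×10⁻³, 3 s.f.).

In SI units:
  option P: σ_y = 1600 MPa, ρ = 8030 kg/m³
  option W: σ_y = 385.0 MPa, ρ = 3198 kg/m³
  option C: σ_y = 74.60 MPa, ρ = 1240 kg/m³
  option R: σ_y = 422.6 MPa, ρ = 4533 kg/m³
  option D: σ_y = 321.0 MPa, ρ = 1840 kg/m³
  option V: σ_y = 734.0 MPa, ρ = 7810 kg/m³
  option D: M = 9.74×10⁻³
  option C: M = 6.97×10⁻³
  option W: M = 6.14×10⁻³
  option P: M = 4.98×10⁻³
  option R: M = 4.54×10⁻³
  option V: M = 3.47×10⁻³
The maximum is for option D.

option D, M = 9.74×10⁻³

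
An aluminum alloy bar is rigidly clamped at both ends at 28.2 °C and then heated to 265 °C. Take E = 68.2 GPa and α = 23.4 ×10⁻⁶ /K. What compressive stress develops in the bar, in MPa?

378 MPa

ΔT = 236.8 K. Constrained thermal stress σ = E·α·ΔT = 68.20×10³ MPa × 23.4×10⁻⁶ × 236.8 = 378 MPa (compressive).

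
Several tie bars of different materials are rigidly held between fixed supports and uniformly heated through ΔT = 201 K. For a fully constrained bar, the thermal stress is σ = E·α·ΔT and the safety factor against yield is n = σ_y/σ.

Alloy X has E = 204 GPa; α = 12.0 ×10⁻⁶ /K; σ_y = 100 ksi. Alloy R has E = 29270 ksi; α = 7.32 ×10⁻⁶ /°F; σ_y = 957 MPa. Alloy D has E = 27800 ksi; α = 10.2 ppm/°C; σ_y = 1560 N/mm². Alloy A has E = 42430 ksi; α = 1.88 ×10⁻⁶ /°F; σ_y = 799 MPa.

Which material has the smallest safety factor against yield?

Converting E to GPa, α to ×10⁻⁶/K, σ_y to MPa, then σ and n for each:
  alloy X: E = 204.0, α = 12.0, σ_y = 689.5 → σ = 492 MPa, n = 1.40
  alloy R: E = 201.8, α = 13.2, σ_y = 957.0 → σ = 534 MPa, n = 1.79
  alloy D: E = 191.7, α = 10.2, σ_y = 1560 → σ = 393 MPa, n = 3.97
  alloy A: E = 292.5, α = 3.38, σ_y = 799.0 → σ = 199 MPa, n = 4.02
Alloy X has the lowest safety factor, n = 1.40.

alloy X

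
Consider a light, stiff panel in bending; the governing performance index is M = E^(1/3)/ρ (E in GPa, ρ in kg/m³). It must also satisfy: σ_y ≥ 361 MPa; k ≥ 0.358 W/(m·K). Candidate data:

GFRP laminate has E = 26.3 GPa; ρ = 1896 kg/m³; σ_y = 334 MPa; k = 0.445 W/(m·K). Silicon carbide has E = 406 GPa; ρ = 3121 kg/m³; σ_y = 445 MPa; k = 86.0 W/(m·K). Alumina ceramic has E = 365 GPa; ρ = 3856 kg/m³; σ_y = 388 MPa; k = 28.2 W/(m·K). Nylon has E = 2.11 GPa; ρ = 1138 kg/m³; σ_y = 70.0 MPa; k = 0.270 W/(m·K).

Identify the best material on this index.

Screen on constraints: σ_y ≥ 361 MPa; k ≥ 0.358 W/(m·K). Survivors: silicon carbide, alumina ceramic.
Per-candidate index values:
  silicon carbide: M = 2.37×10⁻³
  alumina ceramic: M = 1.85×10⁻³
Highest index: silicon carbide.

silicon carbide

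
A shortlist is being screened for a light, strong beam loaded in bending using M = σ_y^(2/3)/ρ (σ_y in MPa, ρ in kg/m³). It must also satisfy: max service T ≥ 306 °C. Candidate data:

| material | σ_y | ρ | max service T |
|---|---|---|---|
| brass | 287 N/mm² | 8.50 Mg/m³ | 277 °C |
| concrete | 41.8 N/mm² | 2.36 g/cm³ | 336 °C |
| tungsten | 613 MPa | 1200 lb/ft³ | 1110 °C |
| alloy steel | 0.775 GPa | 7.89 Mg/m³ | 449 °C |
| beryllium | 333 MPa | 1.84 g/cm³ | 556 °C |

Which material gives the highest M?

beryllium

Screen on constraints: max service T ≥ 306 °C. Survivors: concrete, tungsten, alloy steel, beryllium.
In SI units:
  concrete: σ_y = 41.80 MPa, ρ = 2360 kg/m³
  tungsten: σ_y = 613.0 MPa, ρ = 19220 kg/m³
  alloy steel: σ_y = 775.0 MPa, ρ = 7890 kg/m³
  beryllium: σ_y = 333.0 MPa, ρ = 1840 kg/m³
  beryllium: M = 26.1×10⁻³
  alloy steel: M = 10.7×10⁻³
  concrete: M = 5.10×10⁻³
  tungsten: M = 3.75×10⁻³
Highest index: beryllium.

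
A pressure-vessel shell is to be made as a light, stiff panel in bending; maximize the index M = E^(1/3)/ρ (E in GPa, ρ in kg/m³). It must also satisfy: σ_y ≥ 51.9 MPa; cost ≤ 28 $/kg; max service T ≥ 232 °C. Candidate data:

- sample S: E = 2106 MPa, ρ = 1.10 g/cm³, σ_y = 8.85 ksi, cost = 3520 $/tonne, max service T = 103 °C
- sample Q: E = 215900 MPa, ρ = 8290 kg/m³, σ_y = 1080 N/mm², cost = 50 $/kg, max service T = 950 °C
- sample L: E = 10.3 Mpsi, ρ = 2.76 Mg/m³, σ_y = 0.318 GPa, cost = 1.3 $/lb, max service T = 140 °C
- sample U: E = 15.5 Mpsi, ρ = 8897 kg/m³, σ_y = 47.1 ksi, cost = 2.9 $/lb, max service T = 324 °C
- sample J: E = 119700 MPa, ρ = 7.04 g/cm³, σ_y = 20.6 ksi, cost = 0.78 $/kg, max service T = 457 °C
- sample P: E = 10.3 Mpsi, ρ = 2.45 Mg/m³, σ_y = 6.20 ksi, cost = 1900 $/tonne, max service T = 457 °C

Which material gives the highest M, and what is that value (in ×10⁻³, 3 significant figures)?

sample J, M = 0.700×10⁻³

Screen on constraints: σ_y ≥ 51.9 MPa; cost ≤ 28 $/kg; max service T ≥ 232 °C. Survivors: sample U, sample J.
Putting every candidate on a common basis:
  sample U: E = 106.9 GPa, ρ = 8897 kg/m³
  sample J: E = 119.7 GPa, ρ = 7040 kg/m³
  sample J: M = 0.700×10⁻³
  sample U: M = 0.533×10⁻³
Sample J has the largest M.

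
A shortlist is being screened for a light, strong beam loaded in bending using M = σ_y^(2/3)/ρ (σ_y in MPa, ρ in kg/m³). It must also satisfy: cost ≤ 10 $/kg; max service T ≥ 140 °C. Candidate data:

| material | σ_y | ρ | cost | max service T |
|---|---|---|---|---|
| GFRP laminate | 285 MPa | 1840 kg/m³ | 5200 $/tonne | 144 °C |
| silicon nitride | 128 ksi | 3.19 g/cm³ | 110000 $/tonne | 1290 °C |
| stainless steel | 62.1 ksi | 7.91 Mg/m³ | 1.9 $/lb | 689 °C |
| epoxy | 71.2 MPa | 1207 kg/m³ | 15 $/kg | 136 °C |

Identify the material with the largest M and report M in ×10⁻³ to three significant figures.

GFRP laminate, M = 23.5×10⁻³

Screen on constraints: cost ≤ 10 $/kg; max service T ≥ 140 °C. Survivors: GFRP laminate, stainless steel.
After converting to SI:
  GFRP laminate: σ_y = 285.0 MPa, ρ = 1840 kg/m³
  stainless steel: σ_y = 428.2 MPa, ρ = 7910 kg/m³
  GFRP laminate: M = 23.5×10⁻³
  stainless steel: M = 7.18×10⁻³
GFRP laminate ranks first.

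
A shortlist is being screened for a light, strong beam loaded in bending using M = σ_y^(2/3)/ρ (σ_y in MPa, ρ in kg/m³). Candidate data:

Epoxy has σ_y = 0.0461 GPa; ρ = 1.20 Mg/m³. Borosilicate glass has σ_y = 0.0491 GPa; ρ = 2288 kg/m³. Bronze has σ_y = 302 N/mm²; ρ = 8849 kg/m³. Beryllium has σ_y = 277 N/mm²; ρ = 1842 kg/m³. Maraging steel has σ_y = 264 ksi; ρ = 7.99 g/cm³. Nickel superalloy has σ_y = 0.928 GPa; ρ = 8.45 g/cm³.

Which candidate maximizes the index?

Putting every candidate on a common basis:
  epoxy: σ_y = 46.10 MPa, ρ = 1200 kg/m³
  borosilicate glass: σ_y = 49.10 MPa, ρ = 2288 kg/m³
  bronze: σ_y = 302.0 MPa, ρ = 8849 kg/m³
  beryllium: σ_y = 277.0 MPa, ρ = 1842 kg/m³
  maraging steel: σ_y = 1820 MPa, ρ = 7990 kg/m³
  nickel superalloy: σ_y = 928.0 MPa, ρ = 8450 kg/m³
  beryllium: M = 23.1×10⁻³
  maraging steel: M = 18.7×10⁻³
  nickel superalloy: M = 11.3×10⁻³
  epoxy: M = 10.7×10⁻³
  borosilicate glass: M = 5.86×10⁻³
  bronze: M = 5.09×10⁻³
The maximum is for beryllium.

beryllium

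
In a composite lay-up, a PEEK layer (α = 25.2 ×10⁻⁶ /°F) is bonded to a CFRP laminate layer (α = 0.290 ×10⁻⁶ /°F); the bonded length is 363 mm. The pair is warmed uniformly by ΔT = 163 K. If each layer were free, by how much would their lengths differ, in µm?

PEEK: α = 25.2×10⁻⁶/°F × 9/5 = 45.4×10⁻⁶/K.
CFRP laminate: α = 0.290×10⁻⁶/°F × 9/5 = 0.522×10⁻⁶/K.
Δα = |45.4 − 0.522|×10⁻⁶/K = 44.8×10⁻⁶/K.
ΔL_mismatch = Δα·L·ΔT = 44.8×10⁻⁶ × 363.0 mm × 163.0 K = 2650 µm.

2650 µm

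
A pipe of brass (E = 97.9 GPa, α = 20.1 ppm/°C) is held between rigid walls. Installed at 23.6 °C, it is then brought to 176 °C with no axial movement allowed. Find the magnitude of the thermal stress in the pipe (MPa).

ΔT = 152.4 K. Constrained thermal stress σ = E·α·ΔT = 97.90×10³ MPa × 20.1×10⁻⁶ × 152.4 = 300 MPa (compressive).

300 MPa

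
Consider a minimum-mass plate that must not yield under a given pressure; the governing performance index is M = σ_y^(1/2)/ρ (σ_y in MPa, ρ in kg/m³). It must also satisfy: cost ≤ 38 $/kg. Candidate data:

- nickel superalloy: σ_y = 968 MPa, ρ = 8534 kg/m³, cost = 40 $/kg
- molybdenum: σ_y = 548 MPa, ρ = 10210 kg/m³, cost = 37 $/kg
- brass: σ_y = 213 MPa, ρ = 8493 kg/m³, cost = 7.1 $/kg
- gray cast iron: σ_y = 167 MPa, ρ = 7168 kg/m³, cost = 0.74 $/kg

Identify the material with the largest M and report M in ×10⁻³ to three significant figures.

molybdenum, M = 2.29×10⁻³

Screen on constraints: cost ≤ 38 $/kg. Survivors: molybdenum, brass, gray cast iron.
Computing M directly (units already consistent):
  molybdenum: M = 2.29×10⁻³
  gray cast iron: M = 1.80×10⁻³
  brass: M = 1.72×10⁻³
Highest index: molybdenum.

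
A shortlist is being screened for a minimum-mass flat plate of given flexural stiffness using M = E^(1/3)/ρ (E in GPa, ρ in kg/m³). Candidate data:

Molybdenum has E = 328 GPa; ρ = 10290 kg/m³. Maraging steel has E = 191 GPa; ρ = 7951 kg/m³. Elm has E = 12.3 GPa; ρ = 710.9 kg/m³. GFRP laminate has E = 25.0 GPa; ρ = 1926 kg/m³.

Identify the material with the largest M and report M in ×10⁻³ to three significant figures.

elm, M = 3.25×10⁻³

Computing M directly (units already consistent):
  elm: M = 3.25×10⁻³
  GFRP laminate: M = 1.52×10⁻³
  maraging steel: M = 0.724×10⁻³
  molybdenum: M = 0.670×10⁻³
Highest index: elm.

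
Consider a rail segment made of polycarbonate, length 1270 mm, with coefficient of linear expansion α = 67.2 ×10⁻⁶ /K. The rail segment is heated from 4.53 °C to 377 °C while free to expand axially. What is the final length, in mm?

ΔT = 377 − 4.53 = 372.5 K.
ΔL = α·L₀·ΔT = 67.2×10⁻⁶ × 1270 mm × 372.5 K = 31.8 mm.
L = L₀ + ΔL = 1270 + 31.8 = 1301.8 mm.

1301.8 mm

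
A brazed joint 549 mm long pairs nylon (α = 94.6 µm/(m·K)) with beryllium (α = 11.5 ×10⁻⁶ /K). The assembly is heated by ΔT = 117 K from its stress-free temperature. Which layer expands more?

α(nylon) = 94.6×10⁻⁶/K vs α(beryllium) = 11.5×10⁻⁶/K.
Higher α expands more for the same ΔT: nylon.

nylon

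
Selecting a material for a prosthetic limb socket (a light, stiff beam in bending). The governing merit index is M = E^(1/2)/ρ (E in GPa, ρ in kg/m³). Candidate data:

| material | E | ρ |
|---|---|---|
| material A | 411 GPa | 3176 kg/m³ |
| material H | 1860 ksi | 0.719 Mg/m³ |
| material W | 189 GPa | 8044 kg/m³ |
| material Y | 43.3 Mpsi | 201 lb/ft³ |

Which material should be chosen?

In SI units:
  material A: E = 411.0 GPa, ρ = 3176 kg/m³
  material H: E = 12.82 GPa, ρ = 719.0 kg/m³
  material W: E = 189.0 GPa, ρ = 8044 kg/m³
  material Y: E = 298.5 GPa, ρ = 3220 kg/m³
  material A: M = 6.38×10⁻³
  material Y: M = 5.37×10⁻³
  material H: M = 4.98×10⁻³
  material W: M = 1.71×10⁻³
Material A ranks first.

material A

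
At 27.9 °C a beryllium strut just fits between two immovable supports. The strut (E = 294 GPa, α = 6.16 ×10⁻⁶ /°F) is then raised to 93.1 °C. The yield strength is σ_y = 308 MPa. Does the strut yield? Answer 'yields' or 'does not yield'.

does not yield

α = 6.16×10⁻⁶/°F × 9/5 = 11.1×10⁻⁶/K.
ΔT = 65.20 K. Constrained thermal stress σ = E·α·ΔT = 294.0×10³ MPa × 11.1×10⁻⁶ × 65.20 = 213 MPa (compressive).
Compare to σ_y = 308 MPa: σ < σ_y, so it does not yield.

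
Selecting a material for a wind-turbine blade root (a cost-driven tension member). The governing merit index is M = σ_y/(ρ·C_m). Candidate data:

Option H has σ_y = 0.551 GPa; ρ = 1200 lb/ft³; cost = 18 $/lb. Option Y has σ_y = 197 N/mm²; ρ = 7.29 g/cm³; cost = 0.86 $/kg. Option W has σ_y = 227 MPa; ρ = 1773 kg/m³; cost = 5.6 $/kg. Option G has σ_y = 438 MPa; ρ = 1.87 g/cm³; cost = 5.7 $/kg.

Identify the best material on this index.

option G

After converting to SI:
  option H: σ_y = 551.0 MPa, ρ = 19220 kg/m³, cost = 39.68 $/kg
  option Y: σ_y = 197.0 MPa, ρ = 7290 kg/m³, cost = 0.8600 $/kg
  option W: σ_y = 227.0 MPa, ρ = 1773 kg/m³, cost = 5.600 $/kg
  option G: σ_y = 438.0 MPa, ρ = 1870 kg/m³, cost = 5.700 $/kg
  option G: M = 41.1 kN·m per $
  option Y: M = 31.4 kN·m per $
  option W: M = 22.9 kN·m per $
  option H: M = 0.722 kN·m per $
Option G has the largest M.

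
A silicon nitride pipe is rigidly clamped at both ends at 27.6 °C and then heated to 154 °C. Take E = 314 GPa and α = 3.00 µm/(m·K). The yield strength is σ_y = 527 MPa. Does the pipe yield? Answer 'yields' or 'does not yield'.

does not yield

ΔT = 126.4 K. Constrained thermal stress σ = E·α·ΔT = 314.0×10³ MPa × 3.00×10⁻⁶ × 126.4 = 119 MPa (compressive).
Compare to σ_y = 527 MPa: σ < σ_y, so it does not yield.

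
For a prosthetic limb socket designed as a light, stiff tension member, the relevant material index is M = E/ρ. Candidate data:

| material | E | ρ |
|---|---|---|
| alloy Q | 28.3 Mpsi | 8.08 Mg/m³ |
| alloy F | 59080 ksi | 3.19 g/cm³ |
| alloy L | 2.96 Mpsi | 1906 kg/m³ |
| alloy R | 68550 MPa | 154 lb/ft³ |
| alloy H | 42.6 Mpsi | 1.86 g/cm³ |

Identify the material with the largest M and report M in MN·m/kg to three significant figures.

After converting to SI:
  alloy Q: E = 195.1 GPa, ρ = 8080 kg/m³
  alloy F: E = 407.3 GPa, ρ = 3190 kg/m³
  alloy L: E = 20.41 GPa, ρ = 1906 kg/m³
  alloy R: E = 68.55 GPa, ρ = 2467 kg/m³
  alloy H: E = 293.7 GPa, ρ = 1860 kg/m³
  alloy H: M = 158 MN·m/kg
  alloy F: M = 128 MN·m/kg
  alloy R: M = 27.8 MN·m/kg
  alloy Q: M = 24.1 MN·m/kg
  alloy L: M = 10.7 MN·m/kg
Alloy H has the largest M.

alloy H, M = 158 MN·m/kg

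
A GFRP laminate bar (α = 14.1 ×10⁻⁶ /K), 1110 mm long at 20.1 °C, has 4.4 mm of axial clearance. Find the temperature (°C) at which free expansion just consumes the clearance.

α·L₀·ΔT = 4.4 mm ⇒ ΔT = 4.4 / (14.1×10⁻⁶ × 1110.0) = 281.1 K.
T = 20.1 + 281.1 = 301.2 °C.

301 °C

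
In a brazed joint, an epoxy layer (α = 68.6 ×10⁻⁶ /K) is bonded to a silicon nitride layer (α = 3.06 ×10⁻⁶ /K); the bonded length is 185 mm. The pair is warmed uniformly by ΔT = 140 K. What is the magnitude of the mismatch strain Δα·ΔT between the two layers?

Δα = |68.6 − 3.06|×10⁻⁶/K = 65.5×10⁻⁶/K.
Mismatch strain = Δα·ΔT = 65.5×10⁻⁶ × 140.0 = 9.18×10⁻³.

9.18×10⁻³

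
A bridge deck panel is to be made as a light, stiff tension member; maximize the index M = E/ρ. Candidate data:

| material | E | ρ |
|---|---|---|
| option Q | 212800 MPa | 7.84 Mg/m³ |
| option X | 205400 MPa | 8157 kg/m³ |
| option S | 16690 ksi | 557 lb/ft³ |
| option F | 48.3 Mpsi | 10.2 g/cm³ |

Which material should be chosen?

option F

In SI units:
  option Q: E = 212.8 GPa, ρ = 7840 kg/m³
  option X: E = 205.4 GPa, ρ = 8157 kg/m³
  option S: E = 115.1 GPa, ρ = 8922 kg/m³
  option F: E = 333.0 GPa, ρ = 10200 kg/m³
  option F: M = 32.6 MN·m/kg
  option Q: M = 27.1 MN·m/kg
  option X: M = 25.2 MN·m/kg
  option S: M = 12.9 MN·m/kg
Highest index: option F.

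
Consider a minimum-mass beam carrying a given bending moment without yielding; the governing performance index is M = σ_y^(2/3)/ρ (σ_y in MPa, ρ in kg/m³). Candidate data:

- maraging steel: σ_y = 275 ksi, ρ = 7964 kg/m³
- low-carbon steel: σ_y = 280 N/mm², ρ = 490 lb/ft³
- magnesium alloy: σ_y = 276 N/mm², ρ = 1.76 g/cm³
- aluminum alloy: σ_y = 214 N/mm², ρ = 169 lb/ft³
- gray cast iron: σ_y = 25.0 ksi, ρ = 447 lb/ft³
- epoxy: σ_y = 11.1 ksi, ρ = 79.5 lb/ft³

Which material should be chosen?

magnesium alloy

Normalizing units and computing the index:
  maraging steel: σ_y = 1896 MPa, ρ = 7964 kg/m³
  low-carbon steel: σ_y = 280.0 MPa, ρ = 7849 kg/m³
  magnesium alloy: σ_y = 276.0 MPa, ρ = 1760 kg/m³
  aluminum alloy: σ_y = 214.0 MPa, ρ = 2707 kg/m³
  gray cast iron: σ_y = 172.4 MPa, ρ = 7160 kg/m³
  epoxy: σ_y = 76.53 MPa, ρ = 1273 kg/m³
  magnesium alloy: M = 24.1×10⁻³
  maraging steel: M = 19.2×10⁻³
  epoxy: M = 14.2×10⁻³
  aluminum alloy: M = 13.2×10⁻³
  low-carbon steel: M = 5.45×10⁻³
  gray cast iron: M = 4.33×10⁻³
Magnesium alloy has the largest M.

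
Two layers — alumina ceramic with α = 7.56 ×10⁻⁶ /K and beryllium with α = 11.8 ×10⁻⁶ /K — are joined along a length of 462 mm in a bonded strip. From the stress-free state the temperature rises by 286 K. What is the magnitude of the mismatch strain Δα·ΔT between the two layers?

Δα = |7.56 − 11.8|×10⁻⁶/K = 4.24×10⁻⁶/K.
Mismatch strain = Δα·ΔT = 4.24×10⁻⁶ × 286.0 = 1.21×10⁻³.

1.21×10⁻³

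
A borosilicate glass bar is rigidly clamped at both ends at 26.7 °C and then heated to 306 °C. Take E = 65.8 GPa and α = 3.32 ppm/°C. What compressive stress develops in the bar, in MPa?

61.0 MPa

ΔT = 279.3 K. Constrained thermal stress σ = E·α·ΔT = 65.80×10³ MPa × 3.32×10⁻⁶ × 279.3 = 61.0 MPa (compressive).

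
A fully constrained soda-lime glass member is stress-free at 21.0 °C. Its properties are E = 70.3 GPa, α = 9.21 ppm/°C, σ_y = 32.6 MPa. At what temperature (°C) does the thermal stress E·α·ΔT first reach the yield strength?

71.4 °C

E·α·ΔT = 32.60 MPa ⇒ ΔT = 32.60 / (70.30×10³ × 9.21×10⁻⁶) = 50.35 K.
T = 21.0 + 50.35 = 71.35 °C.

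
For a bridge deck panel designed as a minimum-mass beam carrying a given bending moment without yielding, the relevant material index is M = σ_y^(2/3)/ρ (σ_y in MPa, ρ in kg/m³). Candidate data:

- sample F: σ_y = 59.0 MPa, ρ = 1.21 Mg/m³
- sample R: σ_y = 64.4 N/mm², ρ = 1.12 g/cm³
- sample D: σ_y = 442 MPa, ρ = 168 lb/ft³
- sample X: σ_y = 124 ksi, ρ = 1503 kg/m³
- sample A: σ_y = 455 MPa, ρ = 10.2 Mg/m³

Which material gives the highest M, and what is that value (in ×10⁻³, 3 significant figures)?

sample X, M = 59.9×10⁻³

In SI units:
  sample F: σ_y = 59.00 MPa, ρ = 1210 kg/m³
  sample R: σ_y = 64.40 MPa, ρ = 1120 kg/m³
  sample D: σ_y = 442.0 MPa, ρ = 2691 kg/m³
  sample X: σ_y = 855.0 MPa, ρ = 1503 kg/m³
  sample A: σ_y = 455.0 MPa, ρ = 10200 kg/m³
  sample X: M = 59.9×10⁻³
  sample D: M = 21.6×10⁻³
  sample R: M = 14.3×10⁻³
  sample F: M = 12.5×10⁻³
  sample A: M = 5.80×10⁻³
Sample X has the largest M.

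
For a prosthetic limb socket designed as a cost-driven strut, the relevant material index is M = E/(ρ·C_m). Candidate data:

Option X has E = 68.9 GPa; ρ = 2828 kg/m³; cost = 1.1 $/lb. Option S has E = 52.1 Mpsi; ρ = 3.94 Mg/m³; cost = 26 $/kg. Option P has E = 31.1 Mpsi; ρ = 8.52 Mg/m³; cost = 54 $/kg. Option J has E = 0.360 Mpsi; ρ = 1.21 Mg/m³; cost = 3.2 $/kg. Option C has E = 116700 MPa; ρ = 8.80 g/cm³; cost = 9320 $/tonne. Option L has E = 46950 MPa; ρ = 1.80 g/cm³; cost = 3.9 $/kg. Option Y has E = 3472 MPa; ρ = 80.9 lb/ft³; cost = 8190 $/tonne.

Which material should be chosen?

option X

After converting to SI:
  option X: E = 68.90 GPa, ρ = 2828 kg/m³, cost = 2.425 $/kg
  option S: E = 359.2 GPa, ρ = 3940 kg/m³, cost = 26.00 $/kg
  option P: E = 214.4 GPa, ρ = 8520 kg/m³, cost = 54.00 $/kg
  option J: E = 2.482 GPa, ρ = 1210 kg/m³, cost = 3.200 $/kg
  option C: E = 116.7 GPa, ρ = 8800 kg/m³, cost = 9.320 $/kg
  option L: E = 46.95 GPa, ρ = 1800 kg/m³, cost = 3.900 $/kg
  option Y: E = 3.472 GPa, ρ = 1296 kg/m³, cost = 8.190 $/kg
  option X: M = 10.0 MN·m per $
  option L: M = 6.69 MN·m per $
  option S: M = 3.51 MN·m per $
  option C: M = 1.42 MN·m per $
  option J: M = 0.641 MN·m per $
  option P: M = 0.466 MN·m per $
  option Y: M = 0.327 MN·m per $
Option X ranks first.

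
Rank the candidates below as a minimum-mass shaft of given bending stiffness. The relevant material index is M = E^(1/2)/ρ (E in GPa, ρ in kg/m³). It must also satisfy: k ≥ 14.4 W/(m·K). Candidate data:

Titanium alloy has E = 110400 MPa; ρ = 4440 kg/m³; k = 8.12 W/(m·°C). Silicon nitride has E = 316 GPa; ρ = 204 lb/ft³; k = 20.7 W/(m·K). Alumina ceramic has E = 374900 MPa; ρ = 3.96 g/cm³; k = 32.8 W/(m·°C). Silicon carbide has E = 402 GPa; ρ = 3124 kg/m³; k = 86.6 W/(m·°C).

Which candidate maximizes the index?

silicon carbide

Screen on constraints: k ≥ 14.4 W/(m·K). Survivors: silicon nitride, alumina ceramic, silicon carbide.
Putting every candidate on a common basis:
  silicon nitride: E = 316.0 GPa, ρ = 3268 kg/m³
  alumina ceramic: E = 374.9 GPa, ρ = 3960 kg/m³
  silicon carbide: E = 402.0 GPa, ρ = 3124 kg/m³
  silicon carbide: M = 6.42×10⁻³
  silicon nitride: M = 5.44×10⁻³
  alumina ceramic: M = 4.89×10⁻³
The maximum is for silicon carbide.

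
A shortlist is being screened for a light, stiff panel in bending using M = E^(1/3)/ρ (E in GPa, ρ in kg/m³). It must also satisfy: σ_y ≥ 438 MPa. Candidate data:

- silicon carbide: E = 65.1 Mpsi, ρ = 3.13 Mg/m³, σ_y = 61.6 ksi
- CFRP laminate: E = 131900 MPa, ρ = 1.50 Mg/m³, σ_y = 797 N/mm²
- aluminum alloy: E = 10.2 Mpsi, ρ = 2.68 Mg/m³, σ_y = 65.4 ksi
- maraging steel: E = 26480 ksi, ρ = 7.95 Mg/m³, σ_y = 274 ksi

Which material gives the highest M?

Screen on constraints: σ_y ≥ 438 MPa. Survivors: CFRP laminate, aluminum alloy, maraging steel.
In SI units:
  CFRP laminate: E = 131.9 GPa, ρ = 1500 kg/m³
  aluminum alloy: E = 70.33 GPa, ρ = 2680 kg/m³
  maraging steel: E = 182.6 GPa, ρ = 7950 kg/m³
  CFRP laminate: M = 3.39×10⁻³
  aluminum alloy: M = 1.54×10⁻³
  maraging steel: M = 0.714×10⁻³
CFRP laminate ranks first.

CFRP laminate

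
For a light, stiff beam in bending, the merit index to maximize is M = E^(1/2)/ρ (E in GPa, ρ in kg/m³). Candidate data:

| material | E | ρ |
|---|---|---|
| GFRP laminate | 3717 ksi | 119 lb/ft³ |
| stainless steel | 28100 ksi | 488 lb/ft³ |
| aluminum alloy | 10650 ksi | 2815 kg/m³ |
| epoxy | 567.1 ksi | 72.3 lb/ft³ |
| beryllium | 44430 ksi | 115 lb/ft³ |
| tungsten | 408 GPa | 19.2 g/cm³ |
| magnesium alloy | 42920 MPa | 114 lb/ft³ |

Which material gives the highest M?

beryllium

Convert each candidate to consistent units, then evaluate M:
  GFRP laminate: E = 25.63 GPa, ρ = 1906 kg/m³
  stainless steel: E = 193.7 GPa, ρ = 7817 kg/m³
  aluminum alloy: E = 73.43 GPa, ρ = 2815 kg/m³
  epoxy: E = 3.910 GPa, ρ = 1158 kg/m³
  beryllium: E = 306.3 GPa, ρ = 1842 kg/m³
  tungsten: E = 408.0 GPa, ρ = 19200 kg/m³
  magnesium alloy: E = 42.92 GPa, ρ = 1826 kg/m³
  beryllium: M = 9.50×10⁻³
  magnesium alloy: M = 3.59×10⁻³
  aluminum alloy: M = 3.04×10⁻³
  GFRP laminate: M = 2.66×10⁻³
  stainless steel: M = 1.78×10⁻³
  epoxy: M = 1.71×10⁻³
  tungsten: M = 1.05×10⁻³
The maximum is for beryllium.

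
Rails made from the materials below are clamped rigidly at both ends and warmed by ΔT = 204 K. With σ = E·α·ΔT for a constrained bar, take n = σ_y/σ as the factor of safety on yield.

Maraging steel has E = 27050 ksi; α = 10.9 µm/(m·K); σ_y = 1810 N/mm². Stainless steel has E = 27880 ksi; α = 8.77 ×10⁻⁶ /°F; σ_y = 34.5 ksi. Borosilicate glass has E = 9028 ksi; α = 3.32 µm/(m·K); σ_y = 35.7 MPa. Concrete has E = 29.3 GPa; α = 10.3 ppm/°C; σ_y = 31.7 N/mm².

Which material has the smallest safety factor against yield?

stainless steel

Per material, after unit conversion:
  maraging steel: E = 186.5, α = 10.9, σ_y = 1810 → σ = 415 MPa, n = 4.36
  stainless steel: E = 192.2, α = 15.8, σ_y = 237.9 → σ = 619 MPa, n = 0.384
  borosilicate glass: E = 62.25, α = 3.32, σ_y = 35.70 → σ = 42.2 MPa, n = 0.847
  concrete: E = 29.30, α = 10.3, σ_y = 31.70 → σ = 61.6 MPa, n = 0.515
The minimum is stainless steel at n = 0.384.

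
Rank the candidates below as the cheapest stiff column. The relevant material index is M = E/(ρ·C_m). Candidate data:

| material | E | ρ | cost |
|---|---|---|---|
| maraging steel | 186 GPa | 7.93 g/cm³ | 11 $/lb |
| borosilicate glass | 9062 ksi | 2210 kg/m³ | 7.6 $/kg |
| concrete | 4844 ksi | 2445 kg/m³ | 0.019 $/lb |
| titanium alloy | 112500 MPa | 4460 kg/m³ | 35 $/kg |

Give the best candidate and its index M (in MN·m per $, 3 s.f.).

concrete, M = 326 MN·m per $

Putting every candidate on a common basis:
  maraging steel: E = 186.0 GPa, ρ = 7930 kg/m³, cost = 24.25 $/kg
  borosilicate glass: E = 62.48 GPa, ρ = 2210 kg/m³, cost = 7.600 $/kg
  concrete: E = 33.40 GPa, ρ = 2445 kg/m³, cost = 0.04189 $/kg
  titanium alloy: E = 112.5 GPa, ρ = 4460 kg/m³, cost = 35.00 $/kg
  concrete: M = 326 MN·m per $
  borosilicate glass: M = 3.72 MN·m per $
  maraging steel: M = 0.967 MN·m per $
  titanium alloy: M = 0.721 MN·m per $
Concrete ranks first.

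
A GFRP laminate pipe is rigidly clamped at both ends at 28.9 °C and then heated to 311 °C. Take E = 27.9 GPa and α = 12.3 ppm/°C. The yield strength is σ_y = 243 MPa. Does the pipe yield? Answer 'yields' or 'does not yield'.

ΔT = 282.1 K. Constrained thermal stress σ = E·α·ΔT = 27.90×10³ MPa × 12.3×10⁻⁶ × 282.1 = 96.8 MPa (compressive).
Compare to σ_y = 243 MPa: σ < σ_y, so it does not yield.

does not yield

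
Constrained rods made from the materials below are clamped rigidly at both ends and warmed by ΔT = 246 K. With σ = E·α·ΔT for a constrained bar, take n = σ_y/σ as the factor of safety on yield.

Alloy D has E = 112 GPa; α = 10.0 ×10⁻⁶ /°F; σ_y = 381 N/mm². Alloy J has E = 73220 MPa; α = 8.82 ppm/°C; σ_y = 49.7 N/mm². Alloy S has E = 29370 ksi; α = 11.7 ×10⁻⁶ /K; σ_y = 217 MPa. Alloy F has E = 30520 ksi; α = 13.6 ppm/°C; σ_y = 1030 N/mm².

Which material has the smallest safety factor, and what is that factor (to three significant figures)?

alloy J, n = 0.313

Per material, after unit conversion:
  alloy D: E = 112.0, α = 18.0, σ_y = 381.0 → σ = 496 MPa, n = 0.768
  alloy J: E = 73.22, α = 8.82, σ_y = 49.70 → σ = 159 MPa, n = 0.313
  alloy S: E = 202.5, α = 11.7, σ_y = 217.0 → σ = 583 MPa, n = 0.372
  alloy F: E = 210.4, α = 13.6, σ_y = 1030 → σ = 704 MPa, n = 1.46
The minimum is alloy J at n = 0.313.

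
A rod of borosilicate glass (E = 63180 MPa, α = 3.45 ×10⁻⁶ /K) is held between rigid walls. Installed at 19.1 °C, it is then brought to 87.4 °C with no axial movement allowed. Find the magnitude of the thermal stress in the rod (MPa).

14.9 MPa

E = 63180 MPa = 63.18 GPa.
ΔT = 68.30 K. Constrained thermal stress σ = E·α·ΔT = 63.18×10³ MPa × 3.45×10⁻⁶ × 68.30 = 14.9 MPa (compressive).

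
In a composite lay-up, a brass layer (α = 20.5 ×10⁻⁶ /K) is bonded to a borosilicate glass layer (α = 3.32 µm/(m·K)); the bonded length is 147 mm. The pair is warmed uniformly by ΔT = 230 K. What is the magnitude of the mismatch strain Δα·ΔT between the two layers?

3.95×10⁻³

Δα = |20.5 − 3.32|×10⁻⁶/K = 17.2×10⁻⁶/K.
Mismatch strain = Δα·ΔT = 17.2×10⁻⁶ × 230.0 = 3.95×10⁻³.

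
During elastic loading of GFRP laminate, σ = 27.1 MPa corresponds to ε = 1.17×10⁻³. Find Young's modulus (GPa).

E = σ/ε = 27.1 MPa / 1.17×10⁻³ = 23160 MPa = 23.2 GPa.

23.2 GPa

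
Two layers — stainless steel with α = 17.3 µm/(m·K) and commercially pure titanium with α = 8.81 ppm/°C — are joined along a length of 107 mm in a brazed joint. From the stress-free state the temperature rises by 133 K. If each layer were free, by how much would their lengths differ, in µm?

Δα = |17.3 − 8.81|×10⁻⁶/K = 8.49×10⁻⁶/K.
ΔL_mismatch = Δα·L·ΔT = 8.49×10⁻⁶ × 107.0 mm × 133.0 K = 121 µm.

121 µm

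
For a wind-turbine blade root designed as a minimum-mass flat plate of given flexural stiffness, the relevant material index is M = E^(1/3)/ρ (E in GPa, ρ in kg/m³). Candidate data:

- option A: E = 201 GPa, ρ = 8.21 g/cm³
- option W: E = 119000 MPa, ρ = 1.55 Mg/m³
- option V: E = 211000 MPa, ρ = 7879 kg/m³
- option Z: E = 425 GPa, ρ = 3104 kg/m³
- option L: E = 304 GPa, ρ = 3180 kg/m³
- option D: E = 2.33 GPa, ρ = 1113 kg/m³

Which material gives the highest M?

option W

In SI units:
  option A: E = 201.0 GPa, ρ = 8210 kg/m³
  option W: E = 119.0 GPa, ρ = 1550 kg/m³
  option V: E = 211.0 GPa, ρ = 7879 kg/m³
  option Z: E = 425.0 GPa, ρ = 3104 kg/m³
  option L: E = 304.0 GPa, ρ = 3180 kg/m³
  option D: E = 2.330 GPa, ρ = 1113 kg/m³
  option W: M = 3.17×10⁻³
  option Z: M = 2.42×10⁻³
  option L: M = 2.11×10⁻³
  option D: M = 1.19×10⁻³
  option V: M = 0.756×10⁻³
  option A: M = 0.713×10⁻³
Option W ranks first.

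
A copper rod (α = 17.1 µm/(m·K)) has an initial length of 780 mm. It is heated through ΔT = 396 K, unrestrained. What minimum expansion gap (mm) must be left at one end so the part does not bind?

5.28 mm

ΔL = α·L₀·ΔT = 17.1×10⁻⁶ × 780 mm × 396.0 K = 5.28 mm.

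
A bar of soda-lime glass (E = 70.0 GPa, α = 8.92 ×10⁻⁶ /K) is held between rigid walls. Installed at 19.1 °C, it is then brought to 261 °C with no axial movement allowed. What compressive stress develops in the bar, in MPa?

ΔT = 241.9 K. Constrained thermal stress σ = E·α·ΔT = 70.00×10³ MPa × 8.92×10⁻⁶ × 241.9 = 151 MPa (compressive).

151 MPa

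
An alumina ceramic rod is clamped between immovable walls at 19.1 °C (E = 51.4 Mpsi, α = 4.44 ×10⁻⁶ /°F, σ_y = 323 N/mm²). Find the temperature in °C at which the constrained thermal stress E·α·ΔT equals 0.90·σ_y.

E = 51.4 Mpsi = 354.4 GPa.
α = 4.44×10⁻⁶/°F × 9/5 = 7.99×10⁻⁶/K.
σ_y = 323 N/mm² = 323.0 MPa.
E·α·ΔT = 290.7 MPa ⇒ ΔT = 290.7 / (354.4×10³ × 7.99×10⁻⁶) = 102.6 K.
T = 19.1 + 102.6 = 121.7 °C.

122 °C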